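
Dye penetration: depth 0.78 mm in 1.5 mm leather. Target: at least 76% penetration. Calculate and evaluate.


Penetration = 0.78 / 1.5 x 100 = 52.0%
Target: 76%
Meets target: No


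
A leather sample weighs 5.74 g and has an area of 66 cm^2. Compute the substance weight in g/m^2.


Substance weight = mass / area x 10000
SW = 5.74 / 66 x 10000
SW = 869.7 g/m^2


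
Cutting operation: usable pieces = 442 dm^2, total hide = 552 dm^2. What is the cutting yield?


Yield = usable / total x 100
Yield = 442 / 552 x 100 = 80.1%


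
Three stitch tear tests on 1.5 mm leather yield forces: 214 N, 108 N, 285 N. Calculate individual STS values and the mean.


STS1 = 142.7 N/mm
STS2 = 72.0 N/mm
STS3 = 190.0 N/mm
Mean = 134.9 N/mm

STS1 = 214 / 1.5 = 142.7 N/mm
STS2 = 108 / 1.5 = 72.0 N/mm
STS3 = 285 / 1.5 = 190.0 N/mm
Mean = (142.7 + 72.0 + 190.0) / 3 = 134.9 N/mm


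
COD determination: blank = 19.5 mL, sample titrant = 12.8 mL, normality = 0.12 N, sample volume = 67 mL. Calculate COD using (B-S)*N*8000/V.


96.0 mg/L


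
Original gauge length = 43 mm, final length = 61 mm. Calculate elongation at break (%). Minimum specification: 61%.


Extension = 61 - 43 = 18 mm
Elongation = 18 / 43 x 100 = 41.9%
Minimum required: 61%
Meets specification: No


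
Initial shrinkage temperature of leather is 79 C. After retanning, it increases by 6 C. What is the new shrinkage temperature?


New Ts = 79 + 6 = 85 C


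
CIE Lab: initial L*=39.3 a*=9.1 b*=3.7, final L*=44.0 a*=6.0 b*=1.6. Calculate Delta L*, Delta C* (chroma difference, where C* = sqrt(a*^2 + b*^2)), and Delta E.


Delta L* = 44.0 - 39.3 = 4.7
C1* = sqrt((9.1)^2 + (3.7)^2) = 9.823
C2* = sqrt((6.0)^2 + (1.6)^2) = 6.210
Delta C* = 6.210 - 9.823 = -3.61
Delta E = sqrt((4.7)^2 + (-3.1)^2 + (-2.1)^2) = 6.01


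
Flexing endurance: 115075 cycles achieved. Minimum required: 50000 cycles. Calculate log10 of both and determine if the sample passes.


log10(115075) = 5.06
log10(50000) = 4.70
Passes: Yes


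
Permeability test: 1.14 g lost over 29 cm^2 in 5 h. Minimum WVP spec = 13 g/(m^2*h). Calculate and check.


WVP = 78.62 g/(m^2*h)
Meets specification: Yes

WVP = 1.14 / (29 x 5) x 10000 = 78.62 g/(m^2*h)
Minimum: 13 g/(m^2*h)
Meets spec: Yes


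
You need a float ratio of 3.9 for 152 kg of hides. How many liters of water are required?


592.8 L

Water = hide weight x target ratio
Water = 152 x 3.9 = 592.8 L


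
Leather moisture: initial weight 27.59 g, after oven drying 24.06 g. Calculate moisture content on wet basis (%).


12.8%

Moisture = 27.59 - 24.06 = 3.53 g
MC = 3.53 / 27.59 x 100 = 12.8%


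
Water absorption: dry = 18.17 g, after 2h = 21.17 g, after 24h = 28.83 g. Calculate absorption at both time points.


WA (2h) = (21.17 - 18.17) / 18.17 x 100 = 16.5%
WA (24h) = (28.83 - 18.17) / 18.17 x 100 = 58.7%


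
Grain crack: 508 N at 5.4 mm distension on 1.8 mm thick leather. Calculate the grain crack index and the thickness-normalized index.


Crack index = 94.1 N/mm
Normalized index = 52.3 N/mm per mm

Crack index = 508 / 5.4 = 94.1 N/mm
Normalized = 94.1 / 1.8 = 52.3 N/mm per mm


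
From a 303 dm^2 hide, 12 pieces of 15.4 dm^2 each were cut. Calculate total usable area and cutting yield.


Usable area = 184.8 dm^2
Yield = 61.0%


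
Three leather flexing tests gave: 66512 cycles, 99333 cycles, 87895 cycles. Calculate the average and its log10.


Average = (66512 + 99333 + 87895) / 3 = 84580 cycles
log10(84580) = 4.93


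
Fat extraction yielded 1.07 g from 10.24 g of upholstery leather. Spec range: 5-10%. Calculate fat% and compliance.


Fat% = 1.07 / 10.24 x 100 = 10.4%
Spec range: 5-10%
Compliant: No


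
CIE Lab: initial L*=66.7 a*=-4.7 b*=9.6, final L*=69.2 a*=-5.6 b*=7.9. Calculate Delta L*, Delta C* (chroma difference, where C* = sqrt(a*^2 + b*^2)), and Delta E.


Delta L* = 69.2 - 66.7 = 2.5
C1* = sqrt((-4.7)^2 + (9.6)^2) = 10.689
C2* = sqrt((-5.6)^2 + (7.9)^2) = 9.683
Delta C* = 9.683 - 10.689 = -1.01
Delta E = sqrt((2.5)^2 + (-0.9)^2 + (-1.7)^2) = 3.15


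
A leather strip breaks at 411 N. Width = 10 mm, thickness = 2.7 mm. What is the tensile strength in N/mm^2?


15.22 N/mm^2

Cross-sectional area = 10 x 2.7 = 27.0 mm^2
Tensile strength = 411 / 27.0 = 15.22 N/mm^2


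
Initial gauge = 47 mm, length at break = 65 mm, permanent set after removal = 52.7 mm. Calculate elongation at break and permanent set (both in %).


Elongation at break = (65 - 47) / 47 x 100 = 38.3%
Permanent set = (52.7 - 47) / 47 x 100 = 12.1%


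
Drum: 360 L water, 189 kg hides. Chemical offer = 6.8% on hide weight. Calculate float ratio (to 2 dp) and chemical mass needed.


Float ratio = 1.90
Chemical needed = 12.852 kg


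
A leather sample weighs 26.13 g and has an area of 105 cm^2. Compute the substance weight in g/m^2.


2488.6 g/m^2


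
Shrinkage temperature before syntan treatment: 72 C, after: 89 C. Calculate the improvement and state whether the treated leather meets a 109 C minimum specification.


Improvement = 17 C
Meets 109 C spec: No


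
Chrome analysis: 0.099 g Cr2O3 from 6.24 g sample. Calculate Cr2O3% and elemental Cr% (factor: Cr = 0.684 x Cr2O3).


Cr2O3% = 0.099 / 6.24 x 100 = 1.59%
Cr% = 1.59 x 0.684 = 1.09%


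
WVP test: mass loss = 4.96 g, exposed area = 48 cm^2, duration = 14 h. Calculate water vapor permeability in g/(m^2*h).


73.81 g/(m^2*h)


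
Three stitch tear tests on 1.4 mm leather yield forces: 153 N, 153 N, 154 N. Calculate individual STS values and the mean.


STS1 = 109.3 N/mm
STS2 = 109.3 N/mm
STS3 = 110.0 N/mm
Mean = 109.5 N/mm

STS1 = 153 / 1.4 = 109.3 N/mm
STS2 = 153 / 1.4 = 109.3 N/mm
STS3 = 154 / 1.4 = 110.0 N/mm
Mean = (109.3 + 109.3 + 110.0) / 3 = 109.5 N/mm


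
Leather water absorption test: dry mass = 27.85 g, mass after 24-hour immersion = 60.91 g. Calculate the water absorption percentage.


118.7%


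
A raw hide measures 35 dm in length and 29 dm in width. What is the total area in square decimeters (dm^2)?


1015 dm^2


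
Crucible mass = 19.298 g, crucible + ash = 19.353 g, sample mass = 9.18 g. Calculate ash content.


Ash mass = 19.353 - 19.298 = 0.055 g
Ash% = 0.055 / 9.18 x 100 = 0.60%


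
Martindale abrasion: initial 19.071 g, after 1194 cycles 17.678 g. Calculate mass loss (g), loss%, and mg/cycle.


Loss = 19.071 - 17.678 = 1.393 g
Loss% = 1.393 / 19.071 x 100 = 7.30%
Rate = 1.393 / 1194 x 1000 = 1.167 mg/cycle


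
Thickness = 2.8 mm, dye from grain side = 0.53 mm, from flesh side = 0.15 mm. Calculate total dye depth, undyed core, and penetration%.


Total dyed = 0.53 + 0.15 = 0.68 mm
Undyed core = 2.8 - 0.68 = 2.12 mm
Penetration = 0.68 / 2.8 x 100 = 24.3%


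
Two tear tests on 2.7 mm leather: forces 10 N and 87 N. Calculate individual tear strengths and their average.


Tear 1 = 10 / 2.7 = 3.7 N/mm
Tear 2 = 87 / 2.7 = 32.2 N/mm
Average = (3.7 + 32.2) / 2 = 18.0 N/mm


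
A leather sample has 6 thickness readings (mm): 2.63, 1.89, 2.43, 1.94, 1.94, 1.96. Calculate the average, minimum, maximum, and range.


Sum = 12.79
Average = 12.79 / 6 = 2.13 mm
Minimum = 1.89 mm
Maximum = 2.63 mm
Range = 2.63 - 1.89 = 0.74 mm


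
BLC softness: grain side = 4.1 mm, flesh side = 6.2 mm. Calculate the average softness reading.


5.15 mm


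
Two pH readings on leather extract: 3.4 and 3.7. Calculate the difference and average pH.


Difference = |3.4 - 3.7| = 0.3
Average = (3.4 + 3.7) / 2 = 3.55


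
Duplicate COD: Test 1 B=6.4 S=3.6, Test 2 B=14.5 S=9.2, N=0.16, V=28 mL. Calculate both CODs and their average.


COD1 = 128.0 mg/L
COD2 = 242.3 mg/L
Average = 185.2 mg/L

COD1 = (6.4 - 3.6) x 0.16 x 8000 / 28 = 128.0 mg/L
COD2 = (14.5 - 9.2) x 0.16 x 8000 / 28 = 242.3 mg/L
Average = (128.0 + 242.3) / 2 = 185.2 mg/L


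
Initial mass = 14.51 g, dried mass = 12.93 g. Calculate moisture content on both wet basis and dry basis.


Moisture lost = 14.51 - 12.93 = 1.58 g
Wet basis MC = 1.58 / 14.51 x 100 = 10.9%
Dry basis MC = 1.58 / 12.93 x 100 = 12.2%


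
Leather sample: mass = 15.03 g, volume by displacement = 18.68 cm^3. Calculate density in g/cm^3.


0.805 g/cm^3

Density = mass / volume
Density = 15.03 / 18.68 = 0.805 g/cm^3


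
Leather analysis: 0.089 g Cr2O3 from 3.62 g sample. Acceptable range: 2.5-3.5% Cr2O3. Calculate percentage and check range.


Cr2O3 = 2.46%
Within range: No

Cr2O3% = 0.089 / 3.62 x 100 = 2.46%
Acceptable range: 2.5 to 3.5%
Within range: No


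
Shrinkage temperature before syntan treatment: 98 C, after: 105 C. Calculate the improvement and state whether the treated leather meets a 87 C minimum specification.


Improvement = 105 - 98 = 7 C
Spec check: 105 C >= 87 C? Yes


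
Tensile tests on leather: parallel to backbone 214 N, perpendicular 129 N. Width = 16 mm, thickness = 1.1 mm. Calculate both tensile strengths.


Area = 16 x 1.1 = 17.6 mm^2
TS (parallel) = 214 / 17.6 = 12.16 N/mm^2
TS (perpendicular) = 129 / 17.6 = 7.33 N/mm^2


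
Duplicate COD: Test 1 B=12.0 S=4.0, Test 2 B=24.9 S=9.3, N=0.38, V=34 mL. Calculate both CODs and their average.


COD1 = 715.3 mg/L
COD2 = 1394.8 mg/L
Average = 1055.1 mg/L


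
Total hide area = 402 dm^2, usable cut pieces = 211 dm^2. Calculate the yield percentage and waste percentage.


Yield = 52.5%
Waste = 47.5%


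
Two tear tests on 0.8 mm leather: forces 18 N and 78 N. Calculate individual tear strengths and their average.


Tear 1 = 22.5 N/mm
Tear 2 = 97.5 N/mm
Average = 60.0 N/mm

Tear 1 = 18 / 0.8 = 22.5 N/mm
Tear 2 = 78 / 0.8 = 97.5 N/mm
Average = (22.5 + 97.5) / 2 = 60.0 N/mm


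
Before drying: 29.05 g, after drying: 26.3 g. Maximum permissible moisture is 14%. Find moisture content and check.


Moisture content = 9.5%
Acceptable: Yes

MC = (29.05 - 26.3) / 29.05 x 100 = 9.5%
Maximum: 14%
Acceptable: Yes


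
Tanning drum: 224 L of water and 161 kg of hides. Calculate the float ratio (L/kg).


1.4

Float ratio = water / hide weight
Ratio = 224 / 161 = 1.4


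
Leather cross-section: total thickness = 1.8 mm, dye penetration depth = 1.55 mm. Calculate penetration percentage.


Penetration% = 1.55 / 1.8 x 100
Penetration = 86.1%


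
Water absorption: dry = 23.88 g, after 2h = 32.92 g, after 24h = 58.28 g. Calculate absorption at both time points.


2h absorption = 37.9%
24h absorption = 144.1%


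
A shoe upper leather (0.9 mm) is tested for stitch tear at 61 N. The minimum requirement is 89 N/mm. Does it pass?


STS = 61 / 0.9 = 67.8 N/mm
Minimum required: 89 N/mm
Passes: No


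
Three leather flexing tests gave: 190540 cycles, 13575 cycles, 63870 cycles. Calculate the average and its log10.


Average = (190540 + 13575 + 63870) / 3 = 89328 cycles
log10(89328) = 4.95


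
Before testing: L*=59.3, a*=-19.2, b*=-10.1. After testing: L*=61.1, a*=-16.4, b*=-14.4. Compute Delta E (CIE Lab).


dL = 61.1 - 59.3 = 1.8
da = -16.4 - (-19.2) = 2.8
db = -14.4 - (-10.1) = -4.3
dE = sqrt((1.8)^2 + (2.8)^2 + (-4.3)^2) = 5.44


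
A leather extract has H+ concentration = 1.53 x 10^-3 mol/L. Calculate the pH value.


pH = 2.82

pH = -log10[H+]
pH = -log10(1.53 x 10^-3) = 2.82


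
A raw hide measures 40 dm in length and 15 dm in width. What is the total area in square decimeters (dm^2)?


Area = length x width
Area = 40 x 15 = 600 dm^2


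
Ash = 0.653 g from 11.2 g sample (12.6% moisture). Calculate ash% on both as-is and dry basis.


As-is ash% = 0.653 / 11.2 x 100 = 5.83%
Dry mass = 11.2 x (100 - 12.6) / 100 = 9.7888 g
Dry-basis ash% = 0.653 / 9.7888 x 100 = 6.67%


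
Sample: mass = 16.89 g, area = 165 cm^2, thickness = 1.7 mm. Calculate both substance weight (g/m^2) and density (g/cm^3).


Substance weight = 1023.6 g/m^2
Density = 0.602 g/cm^3


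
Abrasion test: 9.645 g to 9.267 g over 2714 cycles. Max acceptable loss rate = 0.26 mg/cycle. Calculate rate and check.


Loss = 9.645 - 9.267 = 0.378 g
Rate = 0.378 g / 2714 cycles x 1000 = 0.139 mg/cycle
Max = 0.26 mg/cycle
Passes: Yes


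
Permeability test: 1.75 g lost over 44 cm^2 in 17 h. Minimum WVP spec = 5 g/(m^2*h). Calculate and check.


WVP = 23.40 g/(m^2*h)
Meets specification: Yes

WVP = 1.75 / (44 x 17) x 10000 = 23.40 g/(m^2*h)
Minimum: 5 g/(m^2*h)
Meets spec: Yes


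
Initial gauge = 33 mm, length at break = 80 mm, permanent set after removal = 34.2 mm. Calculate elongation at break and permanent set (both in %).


Elongation at break = (80 - 33) / 33 x 100 = 142.4%
Permanent set = (34.2 - 33) / 33 x 100 = 3.6%


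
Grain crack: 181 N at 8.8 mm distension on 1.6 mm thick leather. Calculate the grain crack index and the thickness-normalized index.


Crack index = 181 / 8.8 = 20.6 N/mm
Normalized = 20.6 / 1.6 = 12.9 N/mm per mm


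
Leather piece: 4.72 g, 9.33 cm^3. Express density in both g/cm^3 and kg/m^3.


0.506 g/cm^3
506 kg/m^3

Density = 4.72 / 9.33 = 0.506 g/cm^3
Convert: 0.506 x 1000 = 506 kg/m^3


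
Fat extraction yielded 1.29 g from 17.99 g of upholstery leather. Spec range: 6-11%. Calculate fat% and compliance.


Fat% = 1.29 / 17.99 x 100 = 7.2%
Spec range: 6-11%
Compliant: Yes


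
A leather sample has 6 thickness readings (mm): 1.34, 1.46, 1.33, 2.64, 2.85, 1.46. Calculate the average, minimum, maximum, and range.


Sum = 11.08
Average = 11.08 / 6 = 1.85 mm
Minimum = 1.33 mm
Maximum = 2.85 mm
Range = 2.85 - 1.33 = 1.52 mm


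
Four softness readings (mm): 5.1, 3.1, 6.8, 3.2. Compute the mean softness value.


4.55 mm


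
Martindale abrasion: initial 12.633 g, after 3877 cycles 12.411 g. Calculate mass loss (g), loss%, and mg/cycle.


Loss = 12.633 - 12.411 = 0.222 g
Loss% = 0.222 / 12.633 x 100 = 1.76%
Rate = 0.222 / 3877 x 1000 = 0.057 mg/cycle


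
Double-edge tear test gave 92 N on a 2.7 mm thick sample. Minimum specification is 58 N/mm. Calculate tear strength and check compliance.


Tear strength = 92 / 2.7 = 34.1 N/mm
Required minimum = 58 N/mm
Compliant: No


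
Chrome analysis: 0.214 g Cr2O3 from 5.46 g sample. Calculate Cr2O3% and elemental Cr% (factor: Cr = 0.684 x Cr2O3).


Cr2O3% = 0.214 / 5.46 x 100 = 3.92%
Cr% = 3.92 x 0.684 = 2.68%


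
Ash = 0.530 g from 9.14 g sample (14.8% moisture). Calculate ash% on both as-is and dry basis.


As-is ash% = 0.530 / 9.14 x 100 = 5.80%
Dry mass = 9.14 x (100 - 14.8) / 100 = 7.78728 g
Dry-basis ash% = 0.530 / 7.78728 x 100 = 6.81%


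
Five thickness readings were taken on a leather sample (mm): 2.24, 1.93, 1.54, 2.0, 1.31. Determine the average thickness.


1.80 mm


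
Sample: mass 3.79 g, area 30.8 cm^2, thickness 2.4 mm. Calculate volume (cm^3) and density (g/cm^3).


Thickness in cm = 2.4 / 10 = 0.24 cm
Volume = 30.8 x 0.24 = 7.392 cm^3
Density = 3.79 / 7.392 = 0.513 g/cm^3


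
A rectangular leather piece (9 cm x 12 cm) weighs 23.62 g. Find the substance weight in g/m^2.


2187.0 g/m^2


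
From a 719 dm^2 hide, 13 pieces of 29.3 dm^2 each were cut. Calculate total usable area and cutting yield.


Usable area = 380.9 dm^2
Yield = 53.0%

Total usable = 13 x 29.3 = 380.9 dm^2
Yield = 380.9 / 719 x 100 = 53.0%


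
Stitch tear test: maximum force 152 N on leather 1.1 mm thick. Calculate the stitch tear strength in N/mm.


Stitch tear strength = force / thickness
STS = 152 / 1.1 = 138.2 N/mm


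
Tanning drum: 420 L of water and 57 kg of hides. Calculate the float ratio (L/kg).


Float ratio = water / hide weight
Ratio = 420 / 57 = 7.4


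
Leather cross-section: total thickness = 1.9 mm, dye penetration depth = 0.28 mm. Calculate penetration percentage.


14.7%


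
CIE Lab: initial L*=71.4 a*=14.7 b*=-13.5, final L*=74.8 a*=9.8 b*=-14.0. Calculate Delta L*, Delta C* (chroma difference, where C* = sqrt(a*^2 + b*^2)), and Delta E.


Delta L* = 3.4
Delta C* = -2.87
Delta E = 5.98

Delta L* = 74.8 - 71.4 = 3.4
C1* = sqrt((14.7)^2 + (-13.5)^2) = 19.958
C2* = sqrt((9.8)^2 + (-14.0)^2) = 17.089
Delta C* = 17.089 - 19.958 = -2.87
Delta E = sqrt((3.4)^2 + (-4.9)^2 + (-0.5)^2) = 5.98


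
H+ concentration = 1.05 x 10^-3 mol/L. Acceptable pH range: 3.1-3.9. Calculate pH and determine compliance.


pH = -log10(1.05 x 10^-3) = 2.98
Range: 3.1 to 3.9
Compliant: No


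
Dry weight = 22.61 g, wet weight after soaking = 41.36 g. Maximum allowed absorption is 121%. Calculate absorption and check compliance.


WA = (41.36 - 22.61) / 22.61 x 100 = 82.9%
Maximum allowed: 121%
Compliant: Yes


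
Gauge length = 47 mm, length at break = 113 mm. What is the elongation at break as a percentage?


140.4%

Extension = 113 - 47 = 66 mm
Elongation = 66 / 47 x 100 = 140.4%


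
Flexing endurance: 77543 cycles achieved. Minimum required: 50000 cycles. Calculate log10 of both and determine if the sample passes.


log10(77543) = 4.89
log10(50000) = 4.70
Passes: Yes


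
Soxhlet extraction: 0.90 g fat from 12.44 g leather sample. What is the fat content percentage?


7.2%


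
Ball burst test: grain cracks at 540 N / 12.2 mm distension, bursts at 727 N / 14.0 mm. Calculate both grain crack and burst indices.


Crack index = 44.3 N/mm
Burst index = 51.9 N/mm

Crack index = 540 / 12.2 = 44.3 N/mm
Burst index = 727 / 14.0 = 51.9 N/mm


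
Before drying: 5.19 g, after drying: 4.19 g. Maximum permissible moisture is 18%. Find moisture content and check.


Moisture content = 19.3%
Acceptable: No


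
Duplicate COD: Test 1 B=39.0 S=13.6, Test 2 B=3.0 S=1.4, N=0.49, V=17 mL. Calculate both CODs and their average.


COD1 = (39.0 - 13.6) x 0.49 x 8000 / 17 = 5856.9 mg/L
COD2 = (3.0 - 1.4) x 0.49 x 8000 / 17 = 368.9 mg/L
Average = (5856.9 + 368.9) / 2 = 3112.9 mg/L


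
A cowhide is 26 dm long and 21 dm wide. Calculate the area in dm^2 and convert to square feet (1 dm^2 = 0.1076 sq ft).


546 dm^2
58.75 sq ft

Area = 26 x 21 = 546 dm^2
Conversion: 546 x 0.1076 = 58.75 sq ft


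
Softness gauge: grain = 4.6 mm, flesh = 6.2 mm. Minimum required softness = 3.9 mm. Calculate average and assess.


Average = (4.6 + 6.2) / 2 = 5.40 mm
Minimum = 3.9 mm
Meets requirement: Yes


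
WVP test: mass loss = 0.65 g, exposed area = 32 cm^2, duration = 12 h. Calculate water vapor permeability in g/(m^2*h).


16.93 g/(m^2*h)

WVP = mass_loss / (area x time) x 10000
WVP = 0.65 / (32 x 12) x 10000
WVP = 0.65 / 384 x 10000 = 16.93 g/(m^2*h)


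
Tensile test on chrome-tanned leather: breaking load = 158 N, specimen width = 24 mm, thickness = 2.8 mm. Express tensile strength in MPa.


Cross-section = 24 x 2.8 = 67.2 mm^2
TS = 158 / 67.2 = 2.35 MPa
(1 N/mm^2 = 1 MPa)


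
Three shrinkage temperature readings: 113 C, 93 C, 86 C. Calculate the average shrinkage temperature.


97.3 C


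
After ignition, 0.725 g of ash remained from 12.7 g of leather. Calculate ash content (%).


Ash% = 0.725 / 12.7 x 100
Ash% = 5.71%


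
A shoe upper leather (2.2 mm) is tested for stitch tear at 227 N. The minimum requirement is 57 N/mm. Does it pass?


STS = 103.2 N/mm
Passes: Yes


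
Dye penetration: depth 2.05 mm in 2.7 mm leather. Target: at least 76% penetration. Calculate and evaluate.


Penetration = 75.9%
Meets target: No

Penetration = 2.05 / 2.7 x 100 = 75.9%
Target: 76%
Meets target: No


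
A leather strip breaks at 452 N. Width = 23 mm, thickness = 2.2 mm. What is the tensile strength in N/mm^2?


Cross-sectional area = 23 x 2.2 = 50.6 mm^2
Tensile strength = 452 / 50.6 = 8.93 N/mm^2


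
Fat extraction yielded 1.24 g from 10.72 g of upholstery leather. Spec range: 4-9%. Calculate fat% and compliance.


Fat% = 1.24 / 10.72 x 100 = 11.6%
Spec range: 4-9%
Compliant: No


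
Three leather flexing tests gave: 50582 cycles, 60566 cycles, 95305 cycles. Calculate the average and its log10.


Average = 68818 cycles
log10 = 4.84

Average = (50582 + 60566 + 95305) / 3 = 68818 cycles
log10(68818) = 4.84


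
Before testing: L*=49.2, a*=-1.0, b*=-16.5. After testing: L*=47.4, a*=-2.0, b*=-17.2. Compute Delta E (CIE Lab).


dL = 47.4 - 49.2 = -1.8
da = -2.0 - (-1.0) = -1.0
db = -17.2 - (-16.5) = -0.7
dE = sqrt((-1.8)^2 + (-1.0)^2 + (-0.7)^2) = 2.17


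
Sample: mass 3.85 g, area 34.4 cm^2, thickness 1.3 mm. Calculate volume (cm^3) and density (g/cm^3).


Thickness in cm = 1.3 / 10 = 0.13 cm
Volume = 34.4 x 0.13 = 4.472 cm^3
Density = 3.85 / 4.472 = 0.861 g/cm^3


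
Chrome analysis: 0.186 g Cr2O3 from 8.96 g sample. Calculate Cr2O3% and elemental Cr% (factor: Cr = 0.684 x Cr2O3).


Cr2O3 = 2.08%
Cr = 1.42%

Cr2O3% = 0.186 / 8.96 x 100 = 2.08%
Cr% = 2.08 x 0.684 = 1.42%


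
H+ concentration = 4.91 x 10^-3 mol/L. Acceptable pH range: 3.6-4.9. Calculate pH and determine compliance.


pH = -log10(4.91 x 10^-3) = 2.31
Range: 3.6 to 4.9
Compliant: No


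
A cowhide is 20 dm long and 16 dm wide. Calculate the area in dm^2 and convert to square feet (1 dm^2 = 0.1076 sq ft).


Area = 20 x 16 = 320 dm^2
Conversion: 320 x 0.1076 = 34.43 sq ft


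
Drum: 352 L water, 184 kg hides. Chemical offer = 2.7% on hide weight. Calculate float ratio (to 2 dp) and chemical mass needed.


Float ratio = 352 / 184 = 1.91
Chemical = 184 x 2.7 / 100 = 4.968 kg


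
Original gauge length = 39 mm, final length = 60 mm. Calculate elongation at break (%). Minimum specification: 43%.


Elongation = 53.8%
Meets spec: Yes


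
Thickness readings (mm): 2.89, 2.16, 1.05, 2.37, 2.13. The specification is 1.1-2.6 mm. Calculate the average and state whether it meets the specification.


Sum = 10.60
Average = 10.60 / 5 = 2.12 mm
Specification range: 1.1 to 2.6 mm
Within spec: Yes


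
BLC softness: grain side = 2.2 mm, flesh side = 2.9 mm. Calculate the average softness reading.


2.55 mm

Average = (2.2 + 2.9) / 2
Average = 2.55 mm


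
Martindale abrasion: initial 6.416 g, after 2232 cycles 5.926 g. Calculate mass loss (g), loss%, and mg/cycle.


Mass loss = 0.490 g
Loss = 7.64%
Rate = 0.220 mg/cycle


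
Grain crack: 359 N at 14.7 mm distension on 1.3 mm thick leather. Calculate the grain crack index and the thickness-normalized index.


Crack index = 24.4 N/mm
Normalized index = 18.8 N/mm per mm


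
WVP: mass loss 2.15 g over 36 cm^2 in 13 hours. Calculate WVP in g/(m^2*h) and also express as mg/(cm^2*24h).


WVP = 2.15 / (36 x 13) x 10000 = 45.94 g/(m^2*h)
Mass loss in mg = 2.15 x 1000 = 2150 mg
Per cm^2 per 24h in mg: 2150 x 24 / (36 x 13) = 51600 / 468 = 110.26 mg/(cm^2*24h)


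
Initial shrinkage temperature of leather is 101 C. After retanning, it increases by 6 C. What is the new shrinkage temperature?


107 C

New Ts = 101 + 6 = 107 C


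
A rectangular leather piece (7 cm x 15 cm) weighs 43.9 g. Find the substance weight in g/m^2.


Area = 7 x 15 = 105 cm^2
SW = 43.9 / 105 x 10000 = 4181.0 g/m^2


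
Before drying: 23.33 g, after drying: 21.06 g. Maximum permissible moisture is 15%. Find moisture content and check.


Moisture content = 9.7%
Acceptable: Yes

MC = (23.33 - 21.06) / 23.33 x 100 = 9.7%
Maximum: 15%
Acceptable: Yes


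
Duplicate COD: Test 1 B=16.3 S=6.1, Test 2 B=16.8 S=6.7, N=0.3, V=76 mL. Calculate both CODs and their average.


COD1 = (16.3 - 6.1) x 0.3 x 8000 / 76 = 322.1 mg/L
COD2 = (16.8 - 6.7) x 0.3 x 8000 / 76 = 318.9 mg/L
Average = (322.1 + 318.9) / 2 = 320.5 mg/L


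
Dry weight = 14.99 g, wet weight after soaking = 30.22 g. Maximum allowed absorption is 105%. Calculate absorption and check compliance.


WA = (30.22 - 14.99) / 14.99 x 100 = 101.6%
Maximum allowed: 105%
Compliant: Yes


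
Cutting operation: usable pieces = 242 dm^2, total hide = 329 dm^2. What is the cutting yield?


73.6%

Yield = usable / total x 100
Yield = 242 / 329 x 100 = 73.6%


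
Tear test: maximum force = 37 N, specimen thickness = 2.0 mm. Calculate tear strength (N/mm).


18.5 N/mm

Tear strength = force / thickness
Tear = 37 / 2.0 = 18.5 N/mm


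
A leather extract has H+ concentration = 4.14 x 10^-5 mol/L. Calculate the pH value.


pH = -log10[H+]
pH = -log10(4.14 x 10^-5) = 4.38


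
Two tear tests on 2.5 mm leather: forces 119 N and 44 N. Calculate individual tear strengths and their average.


Tear 1 = 47.6 N/mm
Tear 2 = 17.6 N/mm
Average = 32.6 N/mm

Tear 1 = 119 / 2.5 = 47.6 N/mm
Tear 2 = 44 / 2.5 = 17.6 N/mm
Average = (47.6 + 17.6) / 2 = 32.6 N/mm


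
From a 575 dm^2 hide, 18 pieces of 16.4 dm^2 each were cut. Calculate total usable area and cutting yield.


Usable area = 295.2 dm^2
Yield = 51.3%

Total usable = 18 x 16.4 = 295.2 dm^2
Yield = 295.2 / 575 x 100 = 51.3%


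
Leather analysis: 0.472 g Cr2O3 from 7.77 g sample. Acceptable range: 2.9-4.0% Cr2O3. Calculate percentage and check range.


Cr2O3% = 0.472 / 7.77 x 100 = 6.07%
Acceptable range: 2.9 to 4.0%
Within range: No


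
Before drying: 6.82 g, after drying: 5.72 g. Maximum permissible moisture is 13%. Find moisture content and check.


MC = (6.82 - 5.72) / 6.82 x 100 = 16.1%
Maximum: 13%
Acceptable: No


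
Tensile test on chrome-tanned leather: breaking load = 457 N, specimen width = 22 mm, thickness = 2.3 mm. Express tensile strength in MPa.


9.03 MPa

Cross-section = 22 x 2.3 = 50.6 mm^2
TS = 457 / 50.6 = 9.03 MPa
(1 N/mm^2 = 1 MPa)


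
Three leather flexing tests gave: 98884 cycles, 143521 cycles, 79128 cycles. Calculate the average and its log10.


Average = (98884 + 143521 + 79128) / 3 = 107178 cycles
log10(107178) = 5.03


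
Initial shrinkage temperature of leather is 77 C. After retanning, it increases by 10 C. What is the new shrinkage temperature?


New Ts = 77 + 10 = 87 C


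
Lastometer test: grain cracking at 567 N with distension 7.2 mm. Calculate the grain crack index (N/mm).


Grain crack index = force / distension
Index = 567 / 7.2 = 78.8 N/mm


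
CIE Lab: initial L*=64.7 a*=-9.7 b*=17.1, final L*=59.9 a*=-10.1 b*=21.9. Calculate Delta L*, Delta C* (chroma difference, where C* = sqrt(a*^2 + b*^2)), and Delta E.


Delta L* = -4.8
Delta C* = 4.46
Delta E = 6.80

Delta L* = 59.9 - 64.7 = -4.8
C1* = sqrt((-9.7)^2 + (17.1)^2) = 19.660
C2* = sqrt((-10.1)^2 + (21.9)^2) = 24.117
Delta C* = 24.117 - 19.660 = 4.46
Delta E = sqrt((-4.8)^2 + (-0.4)^2 + (4.8)^2) = 6.80


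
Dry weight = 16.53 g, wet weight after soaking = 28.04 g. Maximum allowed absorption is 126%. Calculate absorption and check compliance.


WA = (28.04 - 16.53) / 16.53 x 100 = 69.6%
Maximum allowed: 126%
Compliant: Yes


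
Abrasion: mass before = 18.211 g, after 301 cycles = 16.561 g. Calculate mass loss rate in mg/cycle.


5.482 mg/cycle


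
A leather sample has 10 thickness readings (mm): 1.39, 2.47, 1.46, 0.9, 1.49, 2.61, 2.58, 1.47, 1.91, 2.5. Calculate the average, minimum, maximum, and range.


Average = 1.88 mm
Min = 0.9 mm
Max = 2.61 mm
Range = 1.71 mm

Sum = 18.78
Average = 18.78 / 10 = 1.88 mm
Minimum = 0.9 mm
Maximum = 2.61 mm
Range = 2.61 - 0.9 = 1.71 mm


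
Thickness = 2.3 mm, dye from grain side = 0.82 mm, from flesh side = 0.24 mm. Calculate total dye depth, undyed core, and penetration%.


Total dyed = 0.82 + 0.24 = 1.06 mm
Undyed core = 2.3 - 1.06 = 1.24 mm
Penetration = 1.06 / 2.3 x 100 = 46.1%


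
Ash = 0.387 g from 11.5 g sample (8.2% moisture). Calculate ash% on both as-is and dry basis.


As-is ash = 3.37%
Dry-basis ash = 3.67%


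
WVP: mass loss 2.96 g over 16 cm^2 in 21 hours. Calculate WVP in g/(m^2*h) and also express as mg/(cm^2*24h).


WVP = 88.10 g/(m^2*h)
Daily rate = 211.43 mg/(cm^2*24h)

WVP = 2.96 / (16 x 21) x 10000 = 88.10 g/(m^2*h)
Mass loss in mg = 2.96 x 1000 = 2960 mg
Per cm^2 per 24h in mg: 2960 x 24 / (16 x 21) = 71040 / 336 = 211.43 mg/(cm^2*24h)


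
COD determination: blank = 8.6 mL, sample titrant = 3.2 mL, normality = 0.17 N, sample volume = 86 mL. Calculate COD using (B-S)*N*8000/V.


85.4 mg/L

COD = (8.6 - 3.2) x 0.17 x 8000 / 86
COD = 5.4 x 0.17 x 8000 / 86
COD = 85.4 mg/L


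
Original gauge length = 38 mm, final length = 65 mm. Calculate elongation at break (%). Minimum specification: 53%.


Extension = 65 - 38 = 27 mm
Elongation = 27 / 38 x 100 = 71.1%
Minimum required: 53%
Meets specification: Yes


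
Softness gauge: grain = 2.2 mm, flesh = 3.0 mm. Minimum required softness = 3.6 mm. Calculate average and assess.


Average = (2.2 + 3.0) / 2 = 2.60 mm
Minimum = 3.6 mm
Meets requirement: No


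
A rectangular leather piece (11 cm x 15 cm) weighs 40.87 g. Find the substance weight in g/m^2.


2477.0 g/m^2


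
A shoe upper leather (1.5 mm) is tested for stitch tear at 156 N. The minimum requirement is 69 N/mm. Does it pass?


STS = 156 / 1.5 = 104.0 N/mm
Minimum required: 69 N/mm
Passes: Yes


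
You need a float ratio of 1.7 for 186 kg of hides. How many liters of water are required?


Water = hide weight x target ratio
Water = 186 x 1.7 = 316.2 L


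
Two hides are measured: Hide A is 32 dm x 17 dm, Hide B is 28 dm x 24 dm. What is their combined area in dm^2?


1216 dm^2

Hide A area = 32 x 17 = 544 dm^2
Hide B area = 28 x 24 = 672 dm^2
Total = 544 + 672 = 1216 dm^2


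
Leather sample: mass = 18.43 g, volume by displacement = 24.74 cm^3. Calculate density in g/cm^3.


0.745 g/cm^3


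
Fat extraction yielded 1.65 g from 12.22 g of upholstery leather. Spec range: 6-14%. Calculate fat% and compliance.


Fat% = 1.65 / 12.22 x 100 = 13.5%
Spec range: 6-14%
Compliant: Yes


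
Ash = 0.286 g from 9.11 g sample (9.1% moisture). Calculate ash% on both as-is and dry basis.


As-is ash% = 0.286 / 9.11 x 100 = 3.14%
Dry mass = 9.11 x (100 - 9.1) / 100 = 8.28099 g
Dry-basis ash% = 0.286 / 8.28099 x 100 = 3.45%


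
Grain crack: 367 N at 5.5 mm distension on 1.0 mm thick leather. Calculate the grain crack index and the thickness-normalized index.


Crack index = 66.7 N/mm
Normalized index = 66.7 N/mm per mm

Crack index = 367 / 5.5 = 66.7 N/mm
Normalized = 66.7 / 1.0 = 66.7 N/mm per mm


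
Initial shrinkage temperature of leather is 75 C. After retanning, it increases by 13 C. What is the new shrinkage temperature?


88 C

New Ts = 75 + 13 = 88 C


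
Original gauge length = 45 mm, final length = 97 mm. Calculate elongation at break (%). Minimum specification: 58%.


Elongation = 115.6%
Meets spec: Yes

Extension = 97 - 45 = 52 mm
Elongation = 52 / 45 x 100 = 115.6%
Minimum required: 58%
Meets specification: Yes


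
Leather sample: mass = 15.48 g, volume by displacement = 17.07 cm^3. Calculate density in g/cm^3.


0.907 g/cm^3


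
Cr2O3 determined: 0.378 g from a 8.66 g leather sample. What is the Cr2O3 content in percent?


Cr2O3% = 0.378 / 8.66 x 100
Cr2O3% = 4.36%


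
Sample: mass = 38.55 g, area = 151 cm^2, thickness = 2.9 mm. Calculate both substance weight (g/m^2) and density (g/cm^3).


SW = 38.55 / 151 x 10000 = 2553.0 g/m^2
Volume = 151 x 2.9 / 10 = 43.79 cm^3
Density = 38.55 / 43.79 = 0.880 g/cm^3


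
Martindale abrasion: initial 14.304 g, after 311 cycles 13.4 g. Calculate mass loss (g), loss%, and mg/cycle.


Loss = 14.304 - 13.4 = 0.904 g
Loss% = 0.904 / 14.304 x 100 = 6.32%
Rate = 0.904 / 311 x 1000 = 2.907 mg/cycle


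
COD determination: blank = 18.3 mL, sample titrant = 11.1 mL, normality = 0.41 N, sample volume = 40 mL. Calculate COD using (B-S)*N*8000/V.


590.4 mg/L


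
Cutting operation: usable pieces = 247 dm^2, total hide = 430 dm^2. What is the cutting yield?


57.4%

Yield = usable / total x 100
Yield = 247 / 430 x 100 = 57.4%


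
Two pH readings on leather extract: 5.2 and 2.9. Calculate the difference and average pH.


Difference = 2.3
Average pH = 4.05

Difference = |5.2 - 2.9| = 2.3
Average = (5.2 + 2.9) / 2 = 4.05


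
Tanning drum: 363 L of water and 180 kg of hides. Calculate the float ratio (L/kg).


2.0


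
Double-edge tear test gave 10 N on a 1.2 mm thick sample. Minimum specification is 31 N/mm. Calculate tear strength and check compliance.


Tear strength = 10 / 1.2 = 8.3 N/mm
Required minimum = 31 N/mm
Compliant: No


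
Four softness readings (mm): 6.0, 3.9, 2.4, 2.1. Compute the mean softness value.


Sum = 6.0 + 3.9 + 2.4 + 2.1
Mean = 14.4 / 4 = 3.60 mm


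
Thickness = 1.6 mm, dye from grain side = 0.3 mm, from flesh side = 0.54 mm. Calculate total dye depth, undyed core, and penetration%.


Total dyed = 0.3 + 0.54 = 0.84 mm
Undyed core = 1.6 - 0.84 = 0.76 mm
Penetration = 0.84 / 1.6 x 100 = 52.5%


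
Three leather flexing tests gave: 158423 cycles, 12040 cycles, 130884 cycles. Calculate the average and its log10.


Average = (158423 + 12040 + 130884) / 3 = 100449 cycles
log10(100449) = 5.00


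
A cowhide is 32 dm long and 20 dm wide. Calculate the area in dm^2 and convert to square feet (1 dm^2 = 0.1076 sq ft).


Area = 32 x 20 = 640 dm^2
Conversion: 640 x 0.1076 = 68.86 sq ft


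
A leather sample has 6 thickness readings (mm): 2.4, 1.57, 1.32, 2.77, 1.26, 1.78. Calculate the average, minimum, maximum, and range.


Average = 1.85 mm
Min = 1.26 mm
Max = 2.77 mm
Range = 1.51 mm

Sum = 11.10
Average = 11.10 / 6 = 1.85 mm
Minimum = 1.26 mm
Maximum = 2.77 mm
Range = 2.77 - 1.26 = 1.51 mm


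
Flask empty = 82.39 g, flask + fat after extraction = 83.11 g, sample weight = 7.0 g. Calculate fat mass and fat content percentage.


Fat mass = 83.11 - 82.39 = 0.72 g
Fat% = 0.72 / 7.0 x 100 = 10.3%


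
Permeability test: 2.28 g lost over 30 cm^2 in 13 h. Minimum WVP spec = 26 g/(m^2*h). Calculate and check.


WVP = 2.28 / (30 x 13) x 10000 = 58.46 g/(m^2*h)
Minimum: 26 g/(m^2*h)
Meets spec: Yes


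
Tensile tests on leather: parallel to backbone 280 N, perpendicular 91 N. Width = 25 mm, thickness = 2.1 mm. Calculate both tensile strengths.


Area = 25 x 2.1 = 52.5 mm^2
TS (parallel) = 280 / 52.5 = 5.33 N/mm^2
TS (perpendicular) = 91 / 52.5 = 1.73 N/mm^2


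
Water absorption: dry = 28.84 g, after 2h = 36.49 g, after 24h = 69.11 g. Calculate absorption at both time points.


WA (2h) = (36.49 - 28.84) / 28.84 x 100 = 26.5%
WA (24h) = (69.11 - 28.84) / 28.84 x 100 = 139.6%


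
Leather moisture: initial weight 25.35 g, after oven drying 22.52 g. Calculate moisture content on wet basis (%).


Moisture = 25.35 - 22.52 = 2.83 g
MC = 2.83 / 25.35 x 100 = 11.2%


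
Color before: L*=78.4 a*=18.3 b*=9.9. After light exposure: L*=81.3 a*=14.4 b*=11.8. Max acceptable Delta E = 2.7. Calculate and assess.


dL = 2.9, da = -3.9, db = 1.9
dE = sqrt((2.9)^2 + (-3.9)^2 + (1.9)^2) = 5.22
Max = 2.7
Passes: No


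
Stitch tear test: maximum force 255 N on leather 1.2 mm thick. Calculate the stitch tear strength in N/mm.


Stitch tear strength = force / thickness
STS = 255 / 1.2 = 212.5 N/mm


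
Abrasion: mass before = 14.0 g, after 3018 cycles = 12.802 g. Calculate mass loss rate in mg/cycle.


0.397 mg/cycle


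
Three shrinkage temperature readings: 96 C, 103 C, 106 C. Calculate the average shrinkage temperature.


Average = (96 + 103 + 106) / 3
Average = 305 / 3 = 101.7 C


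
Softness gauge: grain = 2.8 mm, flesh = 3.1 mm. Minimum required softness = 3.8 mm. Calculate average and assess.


Average = (2.8 + 3.1) / 2 = 2.95 mm
Minimum = 3.8 mm
Meets requirement: No


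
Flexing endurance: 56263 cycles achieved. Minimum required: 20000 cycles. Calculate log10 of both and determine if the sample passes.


Achieved: log10 = 4.75
Required: log10 = 4.30
Passes: Yes


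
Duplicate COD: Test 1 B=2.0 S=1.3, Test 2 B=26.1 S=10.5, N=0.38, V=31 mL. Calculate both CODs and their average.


COD1 = (2.0 - 1.3) x 0.38 x 8000 / 31 = 68.6 mg/L
COD2 = (26.1 - 10.5) x 0.38 x 8000 / 31 = 1529.8 mg/L
Average = (68.6 + 1529.8) / 2 = 799.2 mg/L


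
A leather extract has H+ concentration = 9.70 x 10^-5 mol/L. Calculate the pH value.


pH = -log10[H+]
pH = -log10(9.70 x 10^-5) = 4.01


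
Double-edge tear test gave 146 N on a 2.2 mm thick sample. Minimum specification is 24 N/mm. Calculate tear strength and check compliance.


Tear strength = 146 / 2.2 = 66.4 N/mm
Required minimum = 24 N/mm
Compliant: Yes


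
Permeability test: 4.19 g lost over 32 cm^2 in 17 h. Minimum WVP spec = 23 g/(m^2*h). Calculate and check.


WVP = 77.02 g/(m^2*h)
Meets specification: Yes

WVP = 4.19 / (32 x 17) x 10000 = 77.02 g/(m^2*h)
Minimum: 23 g/(m^2*h)
Meets spec: Yes


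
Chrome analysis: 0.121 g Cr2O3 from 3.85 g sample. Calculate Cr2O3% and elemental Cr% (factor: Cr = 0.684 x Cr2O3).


Cr2O3 = 3.14%
Cr = 2.15%

Cr2O3% = 0.121 / 3.85 x 100 = 3.14%
Cr% = 3.14 x 0.684 = 2.15%


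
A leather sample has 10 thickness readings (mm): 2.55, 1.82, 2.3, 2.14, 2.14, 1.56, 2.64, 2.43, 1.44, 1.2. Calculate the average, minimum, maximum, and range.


Average = 2.02 mm
Min = 1.2 mm
Max = 2.64 mm
Range = 1.44 mm

Sum = 20.22
Average = 20.22 / 10 = 2.02 mm
Minimum = 1.2 mm
Maximum = 2.64 mm
Range = 2.64 - 1.2 = 1.44 mm


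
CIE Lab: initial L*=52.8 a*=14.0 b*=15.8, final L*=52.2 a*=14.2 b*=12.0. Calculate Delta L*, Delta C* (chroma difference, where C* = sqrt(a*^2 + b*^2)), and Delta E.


Delta L* = 52.2 - 52.8 = -0.6
C1* = sqrt((14.0)^2 + (15.8)^2) = 21.110
C2* = sqrt((14.2)^2 + (12.0)^2) = 18.591
Delta C* = 18.591 - 21.110 = -2.52
Delta E = sqrt((-0.6)^2 + (0.2)^2 + (-3.8)^2) = 3.85


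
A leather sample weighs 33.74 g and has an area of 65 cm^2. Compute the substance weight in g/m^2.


Substance weight = mass / area x 10000
SW = 33.74 / 65 x 10000
SW = 5190.8 g/m^2


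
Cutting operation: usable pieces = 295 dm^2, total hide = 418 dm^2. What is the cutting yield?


70.6%

Yield = usable / total x 100
Yield = 295 / 418 x 100 = 70.6%


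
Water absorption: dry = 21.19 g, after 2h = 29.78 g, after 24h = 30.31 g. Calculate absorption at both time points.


2h absorption = 40.5%
24h absorption = 43.0%


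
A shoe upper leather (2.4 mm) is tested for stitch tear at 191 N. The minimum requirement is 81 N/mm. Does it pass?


STS = 79.6 N/mm
Passes: No

STS = 191 / 2.4 = 79.6 N/mm
Minimum required: 81 N/mm
Passes: No


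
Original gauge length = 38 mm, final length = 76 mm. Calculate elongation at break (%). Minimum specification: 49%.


Elongation = 100.0%
Meets spec: Yes


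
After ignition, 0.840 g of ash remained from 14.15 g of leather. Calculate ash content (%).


Ash% = 0.840 / 14.15 x 100
Ash% = 5.94%


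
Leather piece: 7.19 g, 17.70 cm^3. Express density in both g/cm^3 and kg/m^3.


0.406 g/cm^3
406 kg/m^3

Density = 7.19 / 17.70 = 0.406 g/cm^3
Convert: 0.406 x 1000 = 406 kg/m^3


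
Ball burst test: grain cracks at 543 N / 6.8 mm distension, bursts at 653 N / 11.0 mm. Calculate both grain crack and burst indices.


Crack index = 79.9 N/mm
Burst index = 59.4 N/mm

Crack index = 543 / 6.8 = 79.9 N/mm
Burst index = 653 / 11.0 = 59.4 N/mm


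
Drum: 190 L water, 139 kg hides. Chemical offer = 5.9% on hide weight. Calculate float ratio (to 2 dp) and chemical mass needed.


Float ratio = 190 / 139 = 1.37
Chemical = 139 x 5.9 / 100 = 8.201 kg


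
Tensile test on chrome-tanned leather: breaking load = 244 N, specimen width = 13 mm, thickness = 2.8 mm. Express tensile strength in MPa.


6.70 MPa

Cross-section = 13 x 2.8 = 36.4 mm^2
TS = 244 / 36.4 = 6.70 MPa
(1 N/mm^2 = 1 MPa)


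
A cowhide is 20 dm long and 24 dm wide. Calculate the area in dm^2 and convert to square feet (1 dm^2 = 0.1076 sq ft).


Area = 20 x 24 = 480 dm^2
Conversion: 480 x 0.1076 = 51.65 sq ft


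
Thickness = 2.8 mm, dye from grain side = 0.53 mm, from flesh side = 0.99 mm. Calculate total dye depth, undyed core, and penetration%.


Total dyed = 1.52 mm
Undyed core = 1.28 mm
Penetration = 54.3%

Total dyed = 0.53 + 0.99 = 1.52 mm
Undyed core = 2.8 - 1.52 = 1.28 mm
Penetration = 1.52 / 2.8 x 100 = 54.3%
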